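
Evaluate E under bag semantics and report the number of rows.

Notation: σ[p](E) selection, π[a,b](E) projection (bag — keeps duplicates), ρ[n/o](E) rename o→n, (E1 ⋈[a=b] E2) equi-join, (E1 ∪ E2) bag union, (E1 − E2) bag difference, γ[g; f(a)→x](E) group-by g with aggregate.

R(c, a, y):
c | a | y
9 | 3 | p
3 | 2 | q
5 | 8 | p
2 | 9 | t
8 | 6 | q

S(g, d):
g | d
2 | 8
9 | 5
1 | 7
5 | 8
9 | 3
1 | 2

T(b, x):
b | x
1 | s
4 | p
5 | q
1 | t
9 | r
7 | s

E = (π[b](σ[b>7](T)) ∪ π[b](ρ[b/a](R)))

Row counts bottom-up:
  T → 6
  σ[b>7](T) → 1
  π[b](σ[b>7](T)) → 1
  R → 5
  ρ[b/a](R) → 5
  π[b](ρ[b/a](R)) → 5
  (π[b](σ[b>7](T)) ∪ π[b](ρ[b/a](R))) → 6

|E| = 6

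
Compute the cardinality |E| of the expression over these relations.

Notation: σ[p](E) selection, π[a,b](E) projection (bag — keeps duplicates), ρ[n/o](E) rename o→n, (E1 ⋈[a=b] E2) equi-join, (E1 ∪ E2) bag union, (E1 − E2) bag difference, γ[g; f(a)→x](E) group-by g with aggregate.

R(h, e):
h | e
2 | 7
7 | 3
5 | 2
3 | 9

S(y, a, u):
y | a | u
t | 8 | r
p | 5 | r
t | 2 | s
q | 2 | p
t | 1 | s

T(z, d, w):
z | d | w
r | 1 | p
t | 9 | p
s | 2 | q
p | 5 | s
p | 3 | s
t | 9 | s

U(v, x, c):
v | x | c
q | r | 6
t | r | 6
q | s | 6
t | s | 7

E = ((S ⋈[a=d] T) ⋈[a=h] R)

Stepwise |·|:
  S → 5
  T → 6
  (S ⋈[a=d] T) → 4
  R → 4
  ((S ⋈[a=d] T) ⋈[a=h] R) → 3

|E| = 3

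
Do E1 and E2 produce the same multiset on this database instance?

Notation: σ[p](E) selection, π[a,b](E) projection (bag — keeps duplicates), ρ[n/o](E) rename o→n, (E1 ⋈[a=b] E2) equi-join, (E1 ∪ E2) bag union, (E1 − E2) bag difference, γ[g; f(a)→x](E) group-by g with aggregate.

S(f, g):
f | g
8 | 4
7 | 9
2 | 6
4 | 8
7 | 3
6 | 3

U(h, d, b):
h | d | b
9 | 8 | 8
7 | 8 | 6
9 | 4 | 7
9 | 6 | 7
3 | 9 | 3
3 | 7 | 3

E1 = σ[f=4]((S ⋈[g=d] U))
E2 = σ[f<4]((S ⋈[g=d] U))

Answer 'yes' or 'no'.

E1 row counts bottom-up:
  S → 6
  U → 6
  (S ⋈[g=d] U) → 5
  σ[f=4]((S ⋈[g=d] U)) → 2
E2 row counts bottom-up:
  S → 6
  U → 6
  (S ⋈[g=d] U) → 5
  σ[f<4]((S ⋈[g=d] U)) → 1

E1 result:
f | g | h | d | b
4 | 8 | 7 | 8 | 6
4 | 8 | 9 | 8 | 8
E2 result:
f | g | h | d | b
2 | 6 | 9 | 6 | 7
Witness: (4, 8, 9, 8, 8) appears 1× in E1 but 0× in E2.

no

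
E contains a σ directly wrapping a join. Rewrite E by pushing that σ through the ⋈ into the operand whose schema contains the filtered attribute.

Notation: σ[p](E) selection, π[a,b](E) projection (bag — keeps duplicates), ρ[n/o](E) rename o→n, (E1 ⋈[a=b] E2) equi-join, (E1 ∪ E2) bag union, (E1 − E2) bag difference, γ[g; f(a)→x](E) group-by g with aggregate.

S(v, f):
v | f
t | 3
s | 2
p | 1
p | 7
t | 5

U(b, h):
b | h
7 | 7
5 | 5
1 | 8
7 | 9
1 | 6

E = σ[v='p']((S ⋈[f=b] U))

σ filters on v, owned by the left side.
E' = (σ[v='p'](S) ⋈[f=b] U)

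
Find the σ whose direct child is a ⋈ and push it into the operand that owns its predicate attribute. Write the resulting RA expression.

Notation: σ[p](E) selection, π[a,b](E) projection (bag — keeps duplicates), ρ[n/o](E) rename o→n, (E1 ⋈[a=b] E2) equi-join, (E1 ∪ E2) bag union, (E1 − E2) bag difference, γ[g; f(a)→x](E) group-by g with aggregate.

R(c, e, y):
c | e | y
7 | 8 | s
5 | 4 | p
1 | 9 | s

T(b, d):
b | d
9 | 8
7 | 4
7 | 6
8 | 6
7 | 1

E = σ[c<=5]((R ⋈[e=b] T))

σ filters on c, owned by the left side.
E' = (σ[c<=5](R) ⋈[e=b] T)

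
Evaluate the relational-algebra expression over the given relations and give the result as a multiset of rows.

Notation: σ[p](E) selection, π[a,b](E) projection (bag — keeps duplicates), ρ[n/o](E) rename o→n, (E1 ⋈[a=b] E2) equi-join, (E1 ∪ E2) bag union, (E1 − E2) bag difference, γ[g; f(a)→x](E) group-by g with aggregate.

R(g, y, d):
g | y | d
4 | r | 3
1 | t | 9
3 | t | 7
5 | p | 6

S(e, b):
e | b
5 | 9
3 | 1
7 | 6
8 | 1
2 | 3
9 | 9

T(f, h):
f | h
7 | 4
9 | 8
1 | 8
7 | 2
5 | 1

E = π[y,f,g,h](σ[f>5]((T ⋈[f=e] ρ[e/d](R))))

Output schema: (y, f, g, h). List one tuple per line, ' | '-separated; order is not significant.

Per-node cardinality:
  T → 5
  R → 4
  ρ[e/d](R) → 4
  (T ⋈[f=e] ρ[e/d](R)) → 3
  σ[f>5]((T ⋈[f=e] ρ[e/d](R))) → 3
  π[y,f,g,h](σ[f>5]((T ⋈[f=e] ρ[e/d](R)))) → 3

== RESULT ==
y | f | g | h
t | 7 | 3 | 2
t | 7 | 3 | 4
t | 9 | 1 | 8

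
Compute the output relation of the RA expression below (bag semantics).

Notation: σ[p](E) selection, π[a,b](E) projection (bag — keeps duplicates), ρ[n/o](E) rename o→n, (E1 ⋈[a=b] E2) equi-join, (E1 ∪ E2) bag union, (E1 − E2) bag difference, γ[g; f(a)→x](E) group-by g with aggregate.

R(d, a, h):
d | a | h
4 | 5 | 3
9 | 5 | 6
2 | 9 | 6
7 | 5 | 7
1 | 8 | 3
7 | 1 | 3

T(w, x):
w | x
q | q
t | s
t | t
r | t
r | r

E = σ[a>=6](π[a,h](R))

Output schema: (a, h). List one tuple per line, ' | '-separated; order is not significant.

Subexpression sizes:
  R → 6
  π[a,h](R) → 6
  σ[a>=6](π[a,h](R)) → 2

== RESULT ==
a | h
8 | 3
9 | 6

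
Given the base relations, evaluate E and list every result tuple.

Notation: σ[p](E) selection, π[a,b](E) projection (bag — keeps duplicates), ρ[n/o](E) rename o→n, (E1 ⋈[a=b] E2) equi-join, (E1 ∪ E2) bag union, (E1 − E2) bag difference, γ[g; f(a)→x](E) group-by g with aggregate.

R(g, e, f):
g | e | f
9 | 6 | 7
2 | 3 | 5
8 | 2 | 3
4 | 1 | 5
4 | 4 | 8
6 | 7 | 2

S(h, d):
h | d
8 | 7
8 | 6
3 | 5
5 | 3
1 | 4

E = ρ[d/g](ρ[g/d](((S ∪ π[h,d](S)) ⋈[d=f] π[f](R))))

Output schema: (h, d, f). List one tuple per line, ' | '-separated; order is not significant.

Per-node cardinality:
  S → 5
  S → 5
  π[h,d](S) → 5
  (S ∪ π[h,d](S)) → 10
  R → 6
  π[f](R) → 6
  ((S ∪ π[h,d](S)) ⋈[d=f] π[f](R)) → 8
  ρ[g/d](((S ∪ π[h,d](S)) ⋈[d=f] π[f](R))) → 8
  ρ[d/g](ρ[g/d](((S ∪ π[h,d](S)) ⋈[d=f] π[f](R)))) → 8

== RESULT ==
h | d | f
3 | 5 | 5
3 | 5 | 5
3 | 5 | 5
3 | 5 | 5
5 | 3 | 3
5 | 3 | 3
8 | 7 | 7
8 | 7 | 7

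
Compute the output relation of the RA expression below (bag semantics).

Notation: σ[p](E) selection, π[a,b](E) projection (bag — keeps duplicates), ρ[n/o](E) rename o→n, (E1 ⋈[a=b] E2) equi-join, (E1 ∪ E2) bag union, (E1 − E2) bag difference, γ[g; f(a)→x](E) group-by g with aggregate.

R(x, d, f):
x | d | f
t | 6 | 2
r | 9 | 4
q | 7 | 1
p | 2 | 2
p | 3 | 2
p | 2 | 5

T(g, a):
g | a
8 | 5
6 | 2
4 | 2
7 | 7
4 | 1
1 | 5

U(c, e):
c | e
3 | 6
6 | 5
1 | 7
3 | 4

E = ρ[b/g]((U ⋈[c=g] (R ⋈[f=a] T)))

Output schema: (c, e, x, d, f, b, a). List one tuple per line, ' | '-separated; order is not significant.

Stepwise |·|:
  U → 4
  R → 6
  T → 6
  (R ⋈[f=a] T) → 9
  (U ⋈[c=g] (R ⋈[f=a] T)) → 4
  ρ[b/g]((U ⋈[c=g] (R ⋈[f=a] T))) → 4

== RESULT ==
c | e | x | d | f | b | a
1 | 7 | p | 2 | 5 | 1 | 5
6 | 5 | p | 2 | 2 | 6 | 2
6 | 5 | p | 3 | 2 | 6 | 2
6 | 5 | t | 6 | 2 | 6 | 2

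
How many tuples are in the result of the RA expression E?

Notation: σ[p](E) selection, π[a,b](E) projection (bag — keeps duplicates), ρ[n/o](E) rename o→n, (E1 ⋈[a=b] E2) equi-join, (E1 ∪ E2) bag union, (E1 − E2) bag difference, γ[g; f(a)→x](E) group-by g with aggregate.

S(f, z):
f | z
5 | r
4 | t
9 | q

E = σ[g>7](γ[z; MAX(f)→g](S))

Stepwise |·|:
  S → 3
  γ[z; MAX(f)→g](S) → 3
  σ[g>7](γ[z; MAX(f)→g](S)) → 1

|E| = 1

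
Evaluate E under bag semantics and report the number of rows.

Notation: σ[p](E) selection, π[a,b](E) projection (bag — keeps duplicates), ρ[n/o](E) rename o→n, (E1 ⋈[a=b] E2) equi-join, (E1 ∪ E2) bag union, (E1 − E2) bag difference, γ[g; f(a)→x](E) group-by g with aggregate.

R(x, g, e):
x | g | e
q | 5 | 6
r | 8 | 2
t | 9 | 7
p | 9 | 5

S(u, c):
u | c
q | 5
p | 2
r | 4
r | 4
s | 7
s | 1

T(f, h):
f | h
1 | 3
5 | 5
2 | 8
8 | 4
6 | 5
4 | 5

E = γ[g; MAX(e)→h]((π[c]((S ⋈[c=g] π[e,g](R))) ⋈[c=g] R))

Per-node cardinality:
  S → 6
  R → 4
  π[e,g](R) → 4
  (S ⋈[c=g] π[e,g](R)) → 1
  π[c]((S ⋈[c=g] π[e,g](R))) → 1
  R → 4
  (π[c]((S ⋈[c=g] π[e,g](R))) ⋈[c=g] R) → 1
  γ[g; MAX(e)→h]((π[c]((S ⋈[c=g] π[e,g](R))) ⋈[c=g] R)) → 1

|E| = 1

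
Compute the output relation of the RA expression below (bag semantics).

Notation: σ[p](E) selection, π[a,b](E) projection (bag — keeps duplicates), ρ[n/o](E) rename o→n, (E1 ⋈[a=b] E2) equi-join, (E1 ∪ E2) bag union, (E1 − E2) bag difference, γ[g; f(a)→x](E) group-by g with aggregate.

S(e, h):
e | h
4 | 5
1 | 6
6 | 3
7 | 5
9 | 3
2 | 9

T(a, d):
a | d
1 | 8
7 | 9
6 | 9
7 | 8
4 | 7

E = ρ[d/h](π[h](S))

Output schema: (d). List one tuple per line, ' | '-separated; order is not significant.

Subexpression sizes:
  S → 6
  π[h](S) → 6
  ρ[d/h](π[h](S)) → 6

== RESULT ==
d
3
3
5
5
6
9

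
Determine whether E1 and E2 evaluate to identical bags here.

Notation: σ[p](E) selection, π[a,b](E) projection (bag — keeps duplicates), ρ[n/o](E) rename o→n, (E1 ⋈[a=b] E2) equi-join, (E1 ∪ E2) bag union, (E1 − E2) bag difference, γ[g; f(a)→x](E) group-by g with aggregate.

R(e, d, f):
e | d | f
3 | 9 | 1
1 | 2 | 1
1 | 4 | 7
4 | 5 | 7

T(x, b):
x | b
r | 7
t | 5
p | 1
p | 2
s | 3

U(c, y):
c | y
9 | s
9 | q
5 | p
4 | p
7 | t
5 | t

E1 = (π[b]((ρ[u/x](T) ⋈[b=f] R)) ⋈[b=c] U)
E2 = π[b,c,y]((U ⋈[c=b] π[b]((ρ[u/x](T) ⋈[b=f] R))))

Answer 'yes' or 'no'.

E1 subexpression sizes:
  T → 5
  ρ[u/x](T) → 5
  R → 4
  (ρ[u/x](T) ⋈[b=f] R) → 4
  π[b]((ρ[u/x](T) ⋈[b=f] R)) → 4
  U → 6
  (π[b]((ρ[u/x](T) ⋈[b=f] R)) ⋈[b=c] U) → 2
E2 subexpression sizes:
  U → 6
  T → 5
  ρ[u/x](T) → 5
  R → 4
  (ρ[u/x](T) ⋈[b=f] R) → 4
  π[b]((ρ[u/x](T) ⋈[b=f] R)) → 4
  (U ⋈[c=b] π[b]((ρ[u/x](T) ⋈[b=f] R))) → 2
  π[b,c,y]((U ⋈[c=b] π[b]((ρ[u/x](T) ⋈[b=f] R)))) → 2

E1 and E2 produce the same multiset:
b | c | y
7 | 7 | t
7 | 7 | t

yes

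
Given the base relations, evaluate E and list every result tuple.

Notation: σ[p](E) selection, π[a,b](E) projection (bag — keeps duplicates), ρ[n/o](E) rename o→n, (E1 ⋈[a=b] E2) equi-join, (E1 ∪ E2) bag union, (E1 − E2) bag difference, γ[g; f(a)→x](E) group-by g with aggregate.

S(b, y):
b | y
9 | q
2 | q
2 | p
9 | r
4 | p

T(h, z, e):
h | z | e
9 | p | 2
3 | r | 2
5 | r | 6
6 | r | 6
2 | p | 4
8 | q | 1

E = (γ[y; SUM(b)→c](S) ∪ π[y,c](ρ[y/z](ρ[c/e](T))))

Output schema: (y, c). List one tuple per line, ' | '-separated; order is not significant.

Per-node cardinality:
  S → 5
  γ[y; SUM(b)→c](S) → 3
  T → 6
  ρ[c/e](T) → 6
  ρ[y/z](ρ[c/e](T)) → 6
  π[y,c](ρ[y/z](ρ[c/e](T))) → 6
  (γ[y; SUM(b)→c](S) ∪ π[y,c](ρ[y/z](ρ[c/e](T)))) → 9

== RESULT ==
y | c
p | 2
p | 4
p | 6
q | 1
q | 11
r | 2
r | 6
r | 6
r | 9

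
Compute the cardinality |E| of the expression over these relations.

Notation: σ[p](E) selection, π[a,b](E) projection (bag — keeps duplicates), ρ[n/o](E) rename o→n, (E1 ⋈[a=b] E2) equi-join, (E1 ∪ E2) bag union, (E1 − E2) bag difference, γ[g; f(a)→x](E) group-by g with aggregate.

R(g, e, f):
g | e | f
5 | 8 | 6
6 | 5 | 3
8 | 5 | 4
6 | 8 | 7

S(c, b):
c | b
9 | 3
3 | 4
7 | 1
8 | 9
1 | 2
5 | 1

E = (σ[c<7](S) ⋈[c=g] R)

Stepwise |·|:
  S → 6
  σ[c<7](S) → 3
  R → 4
  (σ[c<7](S) ⋈[c=g] R) → 1

|E| = 1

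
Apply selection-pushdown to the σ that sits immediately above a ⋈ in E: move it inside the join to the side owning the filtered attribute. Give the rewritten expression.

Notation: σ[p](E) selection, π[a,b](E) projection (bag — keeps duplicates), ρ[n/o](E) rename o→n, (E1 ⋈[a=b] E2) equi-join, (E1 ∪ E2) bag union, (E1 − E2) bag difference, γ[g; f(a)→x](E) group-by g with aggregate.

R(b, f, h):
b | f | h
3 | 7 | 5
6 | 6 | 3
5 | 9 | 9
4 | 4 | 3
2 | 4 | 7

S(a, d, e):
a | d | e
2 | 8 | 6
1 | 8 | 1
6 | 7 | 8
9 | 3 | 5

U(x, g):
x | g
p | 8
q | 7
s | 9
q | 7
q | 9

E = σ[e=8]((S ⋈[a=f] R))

σ filters on e, owned by the left side.
E' = (σ[e=8](S) ⋈[a=f] R)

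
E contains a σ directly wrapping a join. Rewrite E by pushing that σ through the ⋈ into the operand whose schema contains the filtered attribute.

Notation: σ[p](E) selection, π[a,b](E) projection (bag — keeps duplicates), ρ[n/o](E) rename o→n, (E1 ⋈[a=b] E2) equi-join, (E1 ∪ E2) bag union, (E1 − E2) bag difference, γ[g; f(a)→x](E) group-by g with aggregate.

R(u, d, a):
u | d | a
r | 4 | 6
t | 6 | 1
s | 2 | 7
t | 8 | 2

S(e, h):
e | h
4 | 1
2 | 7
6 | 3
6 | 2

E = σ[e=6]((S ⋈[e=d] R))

σ filters on e, owned by the left side.
E' = (σ[e=6](S) ⋈[e=d] R)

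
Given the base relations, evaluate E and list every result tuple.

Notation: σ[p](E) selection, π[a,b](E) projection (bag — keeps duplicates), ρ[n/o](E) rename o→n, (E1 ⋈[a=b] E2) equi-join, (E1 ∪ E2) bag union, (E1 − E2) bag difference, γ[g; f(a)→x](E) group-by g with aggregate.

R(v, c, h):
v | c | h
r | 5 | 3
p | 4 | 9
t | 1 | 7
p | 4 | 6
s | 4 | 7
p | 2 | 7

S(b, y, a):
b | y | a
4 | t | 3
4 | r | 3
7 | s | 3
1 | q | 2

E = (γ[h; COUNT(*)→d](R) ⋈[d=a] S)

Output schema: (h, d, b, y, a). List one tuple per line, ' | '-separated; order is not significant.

Row counts bottom-up:
  R → 6
  γ[h; COUNT(*)→d](R) → 4
  S → 4
  (γ[h; COUNT(*)→d](R) ⋈[d=a] S) → 3

== RESULT ==
h | d | b | y | a
7 | 3 | 4 | r | 3
7 | 3 | 4 | t | 3
7 | 3 | 7 | s | 3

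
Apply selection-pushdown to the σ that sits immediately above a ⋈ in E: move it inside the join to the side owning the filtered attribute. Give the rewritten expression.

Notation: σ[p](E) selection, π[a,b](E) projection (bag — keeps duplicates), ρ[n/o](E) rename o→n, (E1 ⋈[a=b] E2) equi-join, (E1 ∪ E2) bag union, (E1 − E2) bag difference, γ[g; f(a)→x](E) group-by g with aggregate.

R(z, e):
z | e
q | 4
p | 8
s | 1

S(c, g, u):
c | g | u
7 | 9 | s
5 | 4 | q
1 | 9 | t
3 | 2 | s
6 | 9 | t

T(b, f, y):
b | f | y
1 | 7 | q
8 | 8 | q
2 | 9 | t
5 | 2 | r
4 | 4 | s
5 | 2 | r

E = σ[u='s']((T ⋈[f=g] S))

σ filters on u, owned by the right side.
E' = (T ⋈[f=g] σ[u='s'](S))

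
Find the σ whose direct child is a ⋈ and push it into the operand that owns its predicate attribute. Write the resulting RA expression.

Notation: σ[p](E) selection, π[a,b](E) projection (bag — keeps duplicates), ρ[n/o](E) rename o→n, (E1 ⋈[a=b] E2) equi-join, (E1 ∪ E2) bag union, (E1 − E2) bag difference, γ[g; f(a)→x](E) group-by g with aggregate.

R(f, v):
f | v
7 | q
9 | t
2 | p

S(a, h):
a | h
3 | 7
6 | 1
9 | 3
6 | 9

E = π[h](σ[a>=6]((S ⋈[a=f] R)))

σ filters on a, owned by the left side.
E' = π[h]((σ[a>=6](S) ⋈[a=f] R))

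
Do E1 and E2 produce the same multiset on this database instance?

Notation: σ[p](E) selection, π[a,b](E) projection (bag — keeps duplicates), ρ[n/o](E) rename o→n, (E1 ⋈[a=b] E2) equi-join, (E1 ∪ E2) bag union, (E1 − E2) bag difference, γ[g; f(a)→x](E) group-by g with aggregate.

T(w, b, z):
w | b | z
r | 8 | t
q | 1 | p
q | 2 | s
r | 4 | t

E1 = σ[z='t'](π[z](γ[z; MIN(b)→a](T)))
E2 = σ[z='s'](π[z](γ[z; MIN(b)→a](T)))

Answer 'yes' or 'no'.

E1 per-node cardinality:
  T → 4
  γ[z; MIN(b)→a](T) → 3
  π[z](γ[z; MIN(b)→a](T)) → 3
  σ[z='t'](π[z](γ[z; MIN(b)→a](T))) → 1
E2 per-node cardinality:
  T → 4
  γ[z; MIN(b)→a](T) → 3
  π[z](γ[z; MIN(b)→a](T)) → 3
  σ[z='s'](π[z](γ[z; MIN(b)→a](T))) → 1

E1 result:
z
t
E2 result:
z
s
Witness: ('t',) appears 1× in E1 but 0× in E2.

no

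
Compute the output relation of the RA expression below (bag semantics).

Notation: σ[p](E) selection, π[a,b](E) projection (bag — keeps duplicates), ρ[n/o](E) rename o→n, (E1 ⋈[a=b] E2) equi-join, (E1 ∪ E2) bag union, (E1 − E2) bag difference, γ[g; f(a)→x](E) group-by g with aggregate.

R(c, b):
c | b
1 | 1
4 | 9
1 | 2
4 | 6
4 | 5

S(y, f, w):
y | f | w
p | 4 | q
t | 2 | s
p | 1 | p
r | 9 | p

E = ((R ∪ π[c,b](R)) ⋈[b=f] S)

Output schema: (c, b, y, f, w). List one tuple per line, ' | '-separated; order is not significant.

Per-node cardinality:
  R → 5
  R → 5
  π[c,b](R) → 5
  (R ∪ π[c,b](R)) → 10
  S → 4
  ((R ∪ π[c,b](R)) ⋈[b=f] S) → 6

== RESULT ==
c | b | y | f | w
1 | 1 | p | 1 | p
1 | 1 | p | 1 | p
1 | 2 | t | 2 | s
1 | 2 | t | 2 | s
4 | 9 | r | 9 | p
4 | 9 | r | 9 | p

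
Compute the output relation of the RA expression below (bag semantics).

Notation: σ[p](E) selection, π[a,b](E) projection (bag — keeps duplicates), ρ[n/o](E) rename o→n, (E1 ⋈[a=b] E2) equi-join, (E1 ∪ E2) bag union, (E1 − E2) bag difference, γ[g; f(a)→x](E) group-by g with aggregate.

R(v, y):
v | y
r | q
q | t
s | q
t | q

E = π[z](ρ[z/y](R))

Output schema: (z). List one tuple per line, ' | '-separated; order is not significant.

Subexpression sizes:
  R → 4
  ρ[z/y](R) → 4
  π[z](ρ[z/y](R)) → 4

== RESULT ==
z
q
q
q
t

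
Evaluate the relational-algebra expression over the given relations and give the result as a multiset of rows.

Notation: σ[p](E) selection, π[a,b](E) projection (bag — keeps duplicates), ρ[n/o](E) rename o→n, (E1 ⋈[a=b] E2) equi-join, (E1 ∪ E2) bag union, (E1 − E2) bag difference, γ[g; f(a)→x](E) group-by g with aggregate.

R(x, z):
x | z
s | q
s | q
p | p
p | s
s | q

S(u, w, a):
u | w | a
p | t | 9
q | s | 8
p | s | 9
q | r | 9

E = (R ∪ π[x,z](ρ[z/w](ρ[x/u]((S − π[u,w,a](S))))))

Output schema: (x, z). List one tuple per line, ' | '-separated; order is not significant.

Per-node cardinality:
  R → 5
  S → 4
  S → 4
  π[u,w,a](S) → 4
  (S − π[u,w,a](S)) → 0
  ρ[x/u]((S − π[u,w,a](S))) → 0
  ρ[z/w](ρ[x/u]((S − π[u,w,a](S)))) → 0
  π[x,z](ρ[z/w](ρ[x/u]((S − π[u,w,a](S))))) → 0
  (R ∪ π[x,z](ρ[z/w](ρ[x/u]((S − π[u,w,a](S)))))) → 5

== RESULT ==
x | z
p | p
p | s
s | q
s | q
s | q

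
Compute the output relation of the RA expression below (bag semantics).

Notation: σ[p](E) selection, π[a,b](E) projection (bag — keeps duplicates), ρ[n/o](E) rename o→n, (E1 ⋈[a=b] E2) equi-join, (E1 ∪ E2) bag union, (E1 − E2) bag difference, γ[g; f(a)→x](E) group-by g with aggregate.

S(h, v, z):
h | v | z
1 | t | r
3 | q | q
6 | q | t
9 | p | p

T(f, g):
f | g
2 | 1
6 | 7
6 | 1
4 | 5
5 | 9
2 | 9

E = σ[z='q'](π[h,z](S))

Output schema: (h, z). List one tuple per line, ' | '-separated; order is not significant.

Per-node cardinality:
  S → 4
  π[h,z](S) → 4
  σ[z='q'](π[h,z](S)) → 1

== RESULT ==
h | z
3 | q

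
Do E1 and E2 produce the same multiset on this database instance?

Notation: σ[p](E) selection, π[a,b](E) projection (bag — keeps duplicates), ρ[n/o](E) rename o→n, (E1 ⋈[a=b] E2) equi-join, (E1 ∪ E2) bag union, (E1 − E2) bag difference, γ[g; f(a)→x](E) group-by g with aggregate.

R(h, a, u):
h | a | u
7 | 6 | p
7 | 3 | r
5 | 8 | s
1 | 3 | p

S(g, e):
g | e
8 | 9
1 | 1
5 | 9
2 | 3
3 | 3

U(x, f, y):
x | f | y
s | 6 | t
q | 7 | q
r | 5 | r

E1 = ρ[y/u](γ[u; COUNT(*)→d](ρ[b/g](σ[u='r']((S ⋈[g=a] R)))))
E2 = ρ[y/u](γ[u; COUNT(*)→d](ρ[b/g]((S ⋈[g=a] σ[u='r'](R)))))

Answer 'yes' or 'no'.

E1 subexpression sizes:
  S → 5
  R → 4
  (S ⋈[g=a] R) → 3
  σ[u='r']((S ⋈[g=a] R)) → 1
  ρ[b/g](σ[u='r']((S ⋈[g=a] R))) → 1
  γ[u; COUNT(*)→d](ρ[b/g](σ[u='r']((S ⋈[g=a] R)))) → 1
  ρ[y/u](γ[u; COUNT(*)→d](ρ[b/g](σ[u='r']((S ⋈[g=a] R))))) → 1
E2 subexpression sizes:
  S → 5
  R → 4
  σ[u='r'](R) → 1
  (S ⋈[g=a] σ[u='r'](R)) → 1
  ρ[b/g]((S ⋈[g=a] σ[u='r'](R))) → 1
  γ[u; COUNT(*)→d](ρ[b/g]((S ⋈[g=a] σ[u='r'](R)))) → 1
  ρ[y/u](γ[u; COUNT(*)→d](ρ[b/g]((S ⋈[g=a] σ[u='r'](R))))) → 1

E1 and E2 produce the same multiset:
y | d
r | 1

yes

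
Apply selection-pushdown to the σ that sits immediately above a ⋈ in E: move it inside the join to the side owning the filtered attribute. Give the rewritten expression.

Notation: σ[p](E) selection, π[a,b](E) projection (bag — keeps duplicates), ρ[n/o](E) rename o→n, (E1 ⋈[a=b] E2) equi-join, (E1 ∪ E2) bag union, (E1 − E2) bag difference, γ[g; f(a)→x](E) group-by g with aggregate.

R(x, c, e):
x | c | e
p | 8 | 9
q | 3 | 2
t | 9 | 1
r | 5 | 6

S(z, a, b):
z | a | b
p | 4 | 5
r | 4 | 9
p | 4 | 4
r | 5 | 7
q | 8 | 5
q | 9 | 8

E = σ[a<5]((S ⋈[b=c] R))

σ filters on a, owned by the left side.
E' = (σ[a<5](S) ⋈[b=c] R)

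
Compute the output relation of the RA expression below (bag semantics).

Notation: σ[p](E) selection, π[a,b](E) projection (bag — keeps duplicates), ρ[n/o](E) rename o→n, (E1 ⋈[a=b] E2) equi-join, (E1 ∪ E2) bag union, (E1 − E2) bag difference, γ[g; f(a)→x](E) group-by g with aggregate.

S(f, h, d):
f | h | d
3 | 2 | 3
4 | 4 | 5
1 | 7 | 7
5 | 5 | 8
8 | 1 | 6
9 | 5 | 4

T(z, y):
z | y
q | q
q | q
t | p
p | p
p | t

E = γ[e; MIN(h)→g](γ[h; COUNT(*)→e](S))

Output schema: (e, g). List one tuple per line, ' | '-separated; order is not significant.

Subexpression sizes:
  S → 6
  γ[h; COUNT(*)→e](S) → 5
  γ[e; MIN(h)→g](γ[h; COUNT(*)→e](S)) → 2

== RESULT ==
e | g
1 | 1
2 | 5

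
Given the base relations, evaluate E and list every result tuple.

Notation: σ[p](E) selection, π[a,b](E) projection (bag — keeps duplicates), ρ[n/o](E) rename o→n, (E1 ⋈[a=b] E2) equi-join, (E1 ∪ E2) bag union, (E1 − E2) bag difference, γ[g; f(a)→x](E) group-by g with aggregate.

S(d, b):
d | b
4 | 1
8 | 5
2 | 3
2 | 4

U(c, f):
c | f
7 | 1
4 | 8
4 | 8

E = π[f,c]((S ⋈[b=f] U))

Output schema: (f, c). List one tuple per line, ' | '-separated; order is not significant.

Subexpression sizes:
  S → 4
  U → 3
  (S ⋈[b=f] U) → 1
  π[f,c]((S ⋈[b=f] U)) → 1

== RESULT ==
f | c
1 | 7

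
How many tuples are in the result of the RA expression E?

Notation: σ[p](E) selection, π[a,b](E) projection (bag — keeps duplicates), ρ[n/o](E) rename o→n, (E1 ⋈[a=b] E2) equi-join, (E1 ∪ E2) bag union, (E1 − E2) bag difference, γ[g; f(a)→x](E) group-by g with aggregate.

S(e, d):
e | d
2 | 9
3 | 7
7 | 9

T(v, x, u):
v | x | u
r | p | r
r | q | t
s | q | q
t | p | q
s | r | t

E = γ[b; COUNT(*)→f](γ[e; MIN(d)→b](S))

Row counts bottom-up:
  S → 3
  γ[e; MIN(d)→b](S) → 3
  γ[b; COUNT(*)→f](γ[e; MIN(d)→b](S)) → 2

|E| = 2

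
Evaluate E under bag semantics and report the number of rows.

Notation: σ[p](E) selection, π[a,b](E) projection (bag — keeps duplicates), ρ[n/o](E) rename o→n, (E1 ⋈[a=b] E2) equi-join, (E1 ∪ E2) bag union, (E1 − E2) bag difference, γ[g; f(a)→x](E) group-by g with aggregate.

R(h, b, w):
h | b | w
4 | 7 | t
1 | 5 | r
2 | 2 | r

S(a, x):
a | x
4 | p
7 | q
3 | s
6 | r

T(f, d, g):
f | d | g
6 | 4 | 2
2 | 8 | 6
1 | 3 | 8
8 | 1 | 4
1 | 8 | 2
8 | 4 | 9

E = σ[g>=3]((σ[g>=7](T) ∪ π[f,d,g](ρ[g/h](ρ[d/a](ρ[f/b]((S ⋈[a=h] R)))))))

Stepwise |·|:
  T → 6
  σ[g>=7](T) → 2
  S → 4
  R → 3
  (S ⋈[a=h] R) → 1
  ρ[f/b]((S ⋈[a=h] R)) → 1
  ρ[d/a](ρ[f/b]((S ⋈[a=h] R))) → 1
  ρ[g/h](ρ[d/a](ρ[f/b]((S ⋈[a=h] R)))) → 1
  π[f,d,g](ρ[g/h](ρ[d/a](ρ[f/b]((S ⋈[a=h] R))))) → 1
  (σ[g>=7](T) ∪ π[f,d,g](ρ[g/h](ρ[d/a](ρ[f/b]((S ⋈[a=h] R)))))) → 3
  σ[g>=3]((σ[g>=7](T) ∪ π[f,d,g](ρ[g/h](ρ[d/a](ρ[f/b]((S ⋈[a=h] R))))))) → 3

|E| = 3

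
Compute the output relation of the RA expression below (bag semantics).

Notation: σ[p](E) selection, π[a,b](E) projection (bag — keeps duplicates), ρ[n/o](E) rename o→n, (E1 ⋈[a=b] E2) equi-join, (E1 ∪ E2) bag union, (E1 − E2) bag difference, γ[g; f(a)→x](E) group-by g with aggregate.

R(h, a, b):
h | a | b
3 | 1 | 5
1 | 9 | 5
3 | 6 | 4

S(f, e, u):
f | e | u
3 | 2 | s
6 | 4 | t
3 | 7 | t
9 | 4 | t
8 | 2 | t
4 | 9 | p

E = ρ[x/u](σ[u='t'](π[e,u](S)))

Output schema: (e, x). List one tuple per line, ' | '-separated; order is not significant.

Stepwise |·|:
  S → 6
  π[e,u](S) → 6
  σ[u='t'](π[e,u](S)) → 4
  ρ[x/u](σ[u='t'](π[e,u](S))) → 4

== RESULT ==
e | x
2 | t
4 | t
4 | t
7 | t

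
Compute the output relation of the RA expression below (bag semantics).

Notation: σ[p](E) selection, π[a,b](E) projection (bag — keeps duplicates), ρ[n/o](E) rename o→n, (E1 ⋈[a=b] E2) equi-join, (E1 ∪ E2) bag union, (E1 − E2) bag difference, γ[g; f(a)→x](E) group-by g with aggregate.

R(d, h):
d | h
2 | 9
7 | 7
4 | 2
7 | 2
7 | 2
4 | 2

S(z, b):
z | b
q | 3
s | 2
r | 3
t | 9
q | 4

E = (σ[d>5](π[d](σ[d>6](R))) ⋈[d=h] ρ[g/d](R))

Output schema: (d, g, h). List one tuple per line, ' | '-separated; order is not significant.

Per-node cardinality:
  R → 6
  σ[d>6](R) → 3
  π[d](σ[d>6](R)) → 3
  σ[d>5](π[d](σ[d>6](R))) → 3
  R → 6
  ρ[g/d](R) → 6
  (σ[d>5](π[d](σ[d>6](R))) ⋈[d=h] ρ[g/d](R)) → 3

== RESULT ==
d | g | h
7 | 7 | 7
7 | 7 | 7
7 | 7 | 7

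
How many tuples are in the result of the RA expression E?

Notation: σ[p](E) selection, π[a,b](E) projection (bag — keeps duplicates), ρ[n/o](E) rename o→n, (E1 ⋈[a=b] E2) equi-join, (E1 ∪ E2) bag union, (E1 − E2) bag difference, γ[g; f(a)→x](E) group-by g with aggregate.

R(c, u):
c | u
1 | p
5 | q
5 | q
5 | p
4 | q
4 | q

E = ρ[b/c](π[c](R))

Subexpression sizes:
  R → 6
  π[c](R) → 6
  ρ[b/c](π[c](R)) → 6

|E| = 6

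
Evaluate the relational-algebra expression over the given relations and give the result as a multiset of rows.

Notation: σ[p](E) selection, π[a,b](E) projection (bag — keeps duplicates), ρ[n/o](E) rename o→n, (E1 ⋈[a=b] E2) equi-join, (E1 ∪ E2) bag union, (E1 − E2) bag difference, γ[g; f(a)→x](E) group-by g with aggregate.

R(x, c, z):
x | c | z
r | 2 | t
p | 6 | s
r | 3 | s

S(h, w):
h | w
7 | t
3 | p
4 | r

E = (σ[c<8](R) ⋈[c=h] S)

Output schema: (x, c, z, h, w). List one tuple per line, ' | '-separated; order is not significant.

Row counts bottom-up:
  R → 3
  σ[c<8](R) → 3
  S → 3
  (σ[c<8](R) ⋈[c=h] S) → 1

== RESULT ==
x | c | z | h | w
r | 3 | s | 3 | p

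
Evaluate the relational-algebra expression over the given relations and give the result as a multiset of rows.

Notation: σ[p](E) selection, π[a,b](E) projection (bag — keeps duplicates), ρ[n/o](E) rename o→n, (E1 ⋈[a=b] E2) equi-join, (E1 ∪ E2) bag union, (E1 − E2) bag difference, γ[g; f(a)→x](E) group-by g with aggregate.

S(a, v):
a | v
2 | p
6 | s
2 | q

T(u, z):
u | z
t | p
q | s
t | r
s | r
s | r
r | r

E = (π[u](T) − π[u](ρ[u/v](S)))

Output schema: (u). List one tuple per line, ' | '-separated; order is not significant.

Row counts bottom-up:
  T → 6
  π[u](T) → 6
  S → 3
  ρ[u/v](S) → 3
  π[u](ρ[u/v](S)) → 3
  (π[u](T) − π[u](ρ[u/v](S))) → 4

== RESULT ==
u
r
s
t
t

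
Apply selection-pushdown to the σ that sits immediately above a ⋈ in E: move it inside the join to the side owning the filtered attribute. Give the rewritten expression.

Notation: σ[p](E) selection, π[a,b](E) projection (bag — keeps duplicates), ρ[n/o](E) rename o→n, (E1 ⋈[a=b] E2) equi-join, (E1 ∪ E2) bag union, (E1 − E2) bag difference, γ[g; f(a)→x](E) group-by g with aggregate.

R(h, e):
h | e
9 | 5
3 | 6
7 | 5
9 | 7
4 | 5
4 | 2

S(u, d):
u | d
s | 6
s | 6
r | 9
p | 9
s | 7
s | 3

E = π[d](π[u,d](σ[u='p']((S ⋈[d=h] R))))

σ filters on u, owned by the left side.
E' = π[d](π[u,d]((σ[u='p'](S) ⋈[d=h] R)))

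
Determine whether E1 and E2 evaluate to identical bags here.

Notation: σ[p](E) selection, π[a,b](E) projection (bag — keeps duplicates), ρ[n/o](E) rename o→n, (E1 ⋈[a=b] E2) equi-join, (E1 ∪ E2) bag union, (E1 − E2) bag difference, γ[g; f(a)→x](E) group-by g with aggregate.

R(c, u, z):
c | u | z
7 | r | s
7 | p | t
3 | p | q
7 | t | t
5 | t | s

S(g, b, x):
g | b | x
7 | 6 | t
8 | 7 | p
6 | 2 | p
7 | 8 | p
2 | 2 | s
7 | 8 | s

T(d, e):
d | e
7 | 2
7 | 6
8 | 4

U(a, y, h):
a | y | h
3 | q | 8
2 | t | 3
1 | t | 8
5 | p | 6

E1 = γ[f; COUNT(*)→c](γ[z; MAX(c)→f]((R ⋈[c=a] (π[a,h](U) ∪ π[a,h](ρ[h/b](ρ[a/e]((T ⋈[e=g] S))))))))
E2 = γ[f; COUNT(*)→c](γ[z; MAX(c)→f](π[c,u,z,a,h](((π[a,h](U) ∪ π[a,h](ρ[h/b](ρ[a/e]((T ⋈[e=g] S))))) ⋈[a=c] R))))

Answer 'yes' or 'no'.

E1 per-node cardinality:
  R → 5
  U → 4
  π[a,h](U) → 4
  T → 3
  S → 6
  (T ⋈[e=g] S) → 2
  ρ[a/e]((T ⋈[e=g] S)) → 2
  ρ[h/b](ρ[a/e]((T ⋈[e=g] S))) → 2
  π[a,h](ρ[h/b](ρ[a/e]((T ⋈[e=g] S)))) → 2
  (π[a,h](U) ∪ π[a,h](ρ[h/b](ρ[a/e]((T ⋈[e=g] S))))) → 6
  (R ⋈[c=a] (π[a,h](U) ∪ π[a,h](ρ[h/b](ρ[a/e]((T ⋈[e=g] S)))))) → 2
  γ[z; MAX(c)→f]((R ⋈[c=a] (π[a,h](U) ∪ π[a,h](ρ[h/b](ρ[a/e]((T ⋈[e=g] S))))))) → 2
  γ[f; COUNT(*)→c](γ[z; MAX(c)→f]((R ⋈[c=a] (π[a,h](U) ∪ π[a,h](ρ[h/b](ρ[a/e]((T ⋈[e=g] S)))))))) → 2
E2 per-node cardinality:
  U → 4
  π[a,h](U) → 4
  T → 3
  S → 6
  (T ⋈[e=g] S) → 2
  ρ[a/e]((T ⋈[e=g] S)) → 2
  ρ[h/b](ρ[a/e]((T ⋈[e=g] S))) → 2
  π[a,h](ρ[h/b](ρ[a/e]((T ⋈[e=g] S)))) → 2
  (π[a,h](U) ∪ π[a,h](ρ[h/b](ρ[a/e]((T ⋈[e=g] S))))) → 6
  R → 5
  ((π[a,h](U) ∪ π[a,h](ρ[h/b](ρ[a/e]((T ⋈[e=g] S))))) ⋈[a=c] R) → 2
  π[c,u,z,a,h](((π[a,h](U) ∪ π[a,h](ρ[h/b](ρ[a/e]((T ⋈[e=g] S))))) ⋈[a=c] R)) → 2
  γ[z; MAX(c)→f](π[c,u,z,a,h](((π[a,h](U) ∪ π[a,h](ρ[h/b](ρ[a/e]((T ⋈[e=g] S))))) ⋈[a=c] R))) → 2
  γ[f; COUNT(*)→c](γ[z; MAX(c)→f](π[c,u,z,a,h](((π[a,h](U) ∪ π[a,h](ρ[h/b](ρ[a/e]((T ⋈[e=g] S))))) ⋈[a=c] R)))) → 2

E1 and E2 produce the same multiset:
f | c
3 | 1
5 | 1

yes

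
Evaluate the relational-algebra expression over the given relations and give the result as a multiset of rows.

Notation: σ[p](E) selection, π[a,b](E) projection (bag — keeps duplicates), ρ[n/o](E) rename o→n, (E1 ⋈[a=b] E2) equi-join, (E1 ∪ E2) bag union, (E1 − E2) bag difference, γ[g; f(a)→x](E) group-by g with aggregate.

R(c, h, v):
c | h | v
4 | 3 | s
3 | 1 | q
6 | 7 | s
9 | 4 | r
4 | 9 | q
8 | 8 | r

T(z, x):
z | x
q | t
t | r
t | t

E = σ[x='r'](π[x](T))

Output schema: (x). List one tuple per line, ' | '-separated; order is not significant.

Stepwise |·|:
  T → 3
  π[x](T) → 3
  σ[x='r'](π[x](T)) → 1

== RESULT ==
x
r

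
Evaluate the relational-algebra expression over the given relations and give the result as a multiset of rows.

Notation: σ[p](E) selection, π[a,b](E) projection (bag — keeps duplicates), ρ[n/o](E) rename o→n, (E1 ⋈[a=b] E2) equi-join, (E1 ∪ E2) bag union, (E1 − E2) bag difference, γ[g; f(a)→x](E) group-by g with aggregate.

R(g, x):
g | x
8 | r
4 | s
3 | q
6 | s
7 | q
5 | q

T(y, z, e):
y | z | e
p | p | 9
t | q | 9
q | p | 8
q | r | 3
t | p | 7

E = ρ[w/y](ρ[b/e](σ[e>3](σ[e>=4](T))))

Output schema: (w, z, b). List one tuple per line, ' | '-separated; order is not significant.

Per-node cardinality:
  T → 5
  σ[e>=4](T) → 4
  σ[e>3](σ[e>=4](T)) → 4
  ρ[b/e](σ[e>3](σ[e>=4](T))) → 4
  ρ[w/y](ρ[b/e](σ[e>3](σ[e>=4](T)))) → 4

== RESULT ==
w | z | b
p | p | 9
q | p | 8
t | p | 7
t | q | 9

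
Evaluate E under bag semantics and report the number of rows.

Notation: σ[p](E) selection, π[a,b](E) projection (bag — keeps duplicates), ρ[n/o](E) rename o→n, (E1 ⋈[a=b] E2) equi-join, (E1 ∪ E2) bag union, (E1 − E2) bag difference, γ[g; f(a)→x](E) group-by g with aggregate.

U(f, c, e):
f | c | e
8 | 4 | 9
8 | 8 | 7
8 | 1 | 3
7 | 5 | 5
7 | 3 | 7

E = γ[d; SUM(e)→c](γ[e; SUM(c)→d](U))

Row counts bottom-up:
  U → 5
  γ[e; SUM(c)→d](U) → 4
  γ[d; SUM(e)→c](γ[e; SUM(c)→d](U)) → 4

|E| = 4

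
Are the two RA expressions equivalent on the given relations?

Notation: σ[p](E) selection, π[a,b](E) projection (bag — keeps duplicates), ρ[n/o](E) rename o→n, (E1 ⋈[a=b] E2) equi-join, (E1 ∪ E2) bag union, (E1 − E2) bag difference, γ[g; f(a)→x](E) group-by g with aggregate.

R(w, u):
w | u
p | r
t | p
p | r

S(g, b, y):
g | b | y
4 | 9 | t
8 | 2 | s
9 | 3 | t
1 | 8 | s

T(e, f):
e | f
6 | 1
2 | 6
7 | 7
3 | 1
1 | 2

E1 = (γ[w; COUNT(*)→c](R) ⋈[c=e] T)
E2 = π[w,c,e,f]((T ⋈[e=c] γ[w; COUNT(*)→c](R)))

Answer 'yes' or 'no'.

E1 row counts bottom-up:
  R → 3
  γ[w; COUNT(*)→c](R) → 2
  T → 5
  (γ[w; COUNT(*)→c](R) ⋈[c=e] T) → 2
E2 row counts bottom-up:
  T → 5
  R → 3
  γ[w; COUNT(*)→c](R) → 2
  (T ⋈[e=c] γ[w; COUNT(*)→c](R)) → 2
  π[w,c,e,f]((T ⋈[e=c] γ[w; COUNT(*)→c](R))) → 2

E1 and E2 produce the same multiset:
w | c | e | f
p | 2 | 2 | 6
t | 1 | 1 | 2

yes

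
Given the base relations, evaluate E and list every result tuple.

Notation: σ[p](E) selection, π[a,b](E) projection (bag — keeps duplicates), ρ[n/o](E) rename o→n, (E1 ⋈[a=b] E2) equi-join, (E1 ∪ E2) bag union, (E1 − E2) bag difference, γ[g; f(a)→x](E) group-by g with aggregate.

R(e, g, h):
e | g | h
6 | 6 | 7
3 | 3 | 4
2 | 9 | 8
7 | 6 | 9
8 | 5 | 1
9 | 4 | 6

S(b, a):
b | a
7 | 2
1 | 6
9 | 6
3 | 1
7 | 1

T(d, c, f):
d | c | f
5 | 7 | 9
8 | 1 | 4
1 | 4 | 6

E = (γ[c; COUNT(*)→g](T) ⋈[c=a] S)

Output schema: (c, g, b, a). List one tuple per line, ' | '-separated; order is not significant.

Stepwise |·|:
  T → 3
  γ[c; COUNT(*)→g](T) → 3
  S → 5
  (γ[c; COUNT(*)→g](T) ⋈[c=a] S) → 2

== RESULT ==
c | g | b | a
1 | 1 | 3 | 1
1 | 1 | 7 | 1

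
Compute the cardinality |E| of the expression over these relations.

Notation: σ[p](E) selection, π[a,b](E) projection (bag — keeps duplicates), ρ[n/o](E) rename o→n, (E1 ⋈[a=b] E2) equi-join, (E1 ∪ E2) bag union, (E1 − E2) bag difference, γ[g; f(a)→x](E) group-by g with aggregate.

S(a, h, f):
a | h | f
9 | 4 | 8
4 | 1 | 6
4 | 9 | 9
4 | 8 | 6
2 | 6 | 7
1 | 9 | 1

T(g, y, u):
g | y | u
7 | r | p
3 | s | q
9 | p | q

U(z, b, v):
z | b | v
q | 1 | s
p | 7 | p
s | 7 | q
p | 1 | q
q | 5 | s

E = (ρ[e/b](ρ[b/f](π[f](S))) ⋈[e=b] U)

Per-node cardinality:
  S → 6
  π[f](S) → 6
  ρ[b/f](π[f](S)) → 6
  ρ[e/b](ρ[b/f](π[f](S))) → 6
  U → 5
  (ρ[e/b](ρ[b/f](π[f](S))) ⋈[e=b] U) → 4

|E| = 4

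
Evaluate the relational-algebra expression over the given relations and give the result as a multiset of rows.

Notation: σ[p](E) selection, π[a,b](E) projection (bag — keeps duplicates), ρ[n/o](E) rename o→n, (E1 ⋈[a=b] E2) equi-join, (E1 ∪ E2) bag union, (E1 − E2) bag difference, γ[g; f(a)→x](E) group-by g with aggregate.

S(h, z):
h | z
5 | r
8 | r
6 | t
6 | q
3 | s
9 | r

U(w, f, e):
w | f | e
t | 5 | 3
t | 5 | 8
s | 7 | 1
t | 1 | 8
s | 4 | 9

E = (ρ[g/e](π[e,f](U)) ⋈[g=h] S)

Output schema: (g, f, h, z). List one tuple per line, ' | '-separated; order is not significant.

Per-node cardinality:
  U → 5
  π[e,f](U) → 5
  ρ[g/e](π[e,f](U)) → 5
  S → 6
  (ρ[g/e](π[e,f](U)) ⋈[g=h] S) → 4

== RESULT ==
g | f | h | z
3 | 5 | 3 | s
8 | 1 | 8 | r
8 | 5 | 8 | r
9 | 4 | 9 | r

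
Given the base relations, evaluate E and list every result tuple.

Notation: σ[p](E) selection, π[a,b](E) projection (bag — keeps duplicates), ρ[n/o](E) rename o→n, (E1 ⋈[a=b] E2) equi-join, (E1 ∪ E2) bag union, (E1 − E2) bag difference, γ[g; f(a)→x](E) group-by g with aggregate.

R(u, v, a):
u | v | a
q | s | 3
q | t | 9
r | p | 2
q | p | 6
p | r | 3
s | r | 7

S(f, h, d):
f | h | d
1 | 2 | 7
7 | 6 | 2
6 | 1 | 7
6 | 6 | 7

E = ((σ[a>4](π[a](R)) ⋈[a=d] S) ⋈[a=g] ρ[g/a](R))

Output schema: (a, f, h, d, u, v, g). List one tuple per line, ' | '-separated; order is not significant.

Per-node cardinality:
  R → 6
  π[a](R) → 6
  σ[a>4](π[a](R)) → 3
  S → 4
  (σ[a>4](π[a](R)) ⋈[a=d] S) → 3
  R → 6
  ρ[g/a](R) → 6
  ((σ[a>4](π[a](R)) ⋈[a=d] S) ⋈[a=g] ρ[g/a](R)) → 3

== RESULT ==
a | f | h | d | u | v | g
7 | 1 | 2 | 7 | s | r | 7
7 | 6 | 1 | 7 | s | r | 7
7 | 6 | 6 | 7 | s | r | 7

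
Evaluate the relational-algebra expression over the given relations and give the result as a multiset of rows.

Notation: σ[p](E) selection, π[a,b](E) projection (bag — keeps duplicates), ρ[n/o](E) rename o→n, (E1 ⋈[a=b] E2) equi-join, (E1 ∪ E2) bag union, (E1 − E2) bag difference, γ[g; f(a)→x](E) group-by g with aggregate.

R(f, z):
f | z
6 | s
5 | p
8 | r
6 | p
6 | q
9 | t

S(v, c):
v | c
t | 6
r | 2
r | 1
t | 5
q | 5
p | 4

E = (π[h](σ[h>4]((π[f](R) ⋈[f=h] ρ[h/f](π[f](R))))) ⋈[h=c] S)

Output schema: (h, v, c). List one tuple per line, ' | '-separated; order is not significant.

Stepwise |·|:
  R → 6
  π[f](R) → 6
  R → 6
  π[f](R) → 6
  ρ[h/f](π[f](R)) → 6
  (π[f](R) ⋈[f=h] ρ[h/f](π[f](R))) → 12
  σ[h>4]((π[f](R) ⋈[f=h] ρ[h/f](π[f](R)))) → 12
  π[h](σ[h>4]((π[f](R) ⋈[f=h] ρ[h/f](π[f](R))))) → 12
  S → 6
  (π[h](σ[h>4]((π[f](R) ⋈[f=h] ρ[h/f](π[f](R))))) ⋈[h=c] S) → 11

== RESULT ==
h | v | c
5 | q | 5
5 | t | 5
6 | t | 6
6 | t | 6
6 | t | 6
6 | t | 6
6 | t | 6
6 | t | 6
6 | t | 6
6 | t | 6
6 | t | 6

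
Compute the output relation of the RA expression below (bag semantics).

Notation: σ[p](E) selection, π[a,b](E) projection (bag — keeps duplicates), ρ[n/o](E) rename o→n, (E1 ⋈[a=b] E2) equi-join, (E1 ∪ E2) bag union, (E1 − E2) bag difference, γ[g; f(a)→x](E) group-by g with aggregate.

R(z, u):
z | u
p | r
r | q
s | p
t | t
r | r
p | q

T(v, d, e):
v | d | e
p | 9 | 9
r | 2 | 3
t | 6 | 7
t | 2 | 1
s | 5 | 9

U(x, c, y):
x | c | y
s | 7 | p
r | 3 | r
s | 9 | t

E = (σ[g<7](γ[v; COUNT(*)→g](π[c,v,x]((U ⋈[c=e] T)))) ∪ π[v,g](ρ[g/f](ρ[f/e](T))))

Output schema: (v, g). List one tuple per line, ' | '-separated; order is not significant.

Stepwise |·|:
  U → 3
  T → 5
  (U ⋈[c=e] T) → 4
  π[c,v,x]((U ⋈[c=e] T)) → 4
  γ[v; COUNT(*)→g](π[c,v,x]((U ⋈[c=e] T))) → 4
  σ[g<7](γ[v; COUNT(*)→g](π[c,v,x]((U ⋈[c=e] T)))) → 4
  T → 5
  ρ[f/e](T) → 5
  ρ[g/f](ρ[f/e](T)) → 5
  π[v,g](ρ[g/f](ρ[f/e](T))) → 5
  (σ[g<7](γ[v; COUNT(*)→g](π[c,v,x]((U ⋈[c=e] T)))) ∪ π[v,g](ρ[g/f](ρ[f/e](T)))) → 9

== RESULT ==
v | g
p | 1
p | 9
r | 1
r | 3
s | 1
s | 9
t | 1
t | 1
t | 7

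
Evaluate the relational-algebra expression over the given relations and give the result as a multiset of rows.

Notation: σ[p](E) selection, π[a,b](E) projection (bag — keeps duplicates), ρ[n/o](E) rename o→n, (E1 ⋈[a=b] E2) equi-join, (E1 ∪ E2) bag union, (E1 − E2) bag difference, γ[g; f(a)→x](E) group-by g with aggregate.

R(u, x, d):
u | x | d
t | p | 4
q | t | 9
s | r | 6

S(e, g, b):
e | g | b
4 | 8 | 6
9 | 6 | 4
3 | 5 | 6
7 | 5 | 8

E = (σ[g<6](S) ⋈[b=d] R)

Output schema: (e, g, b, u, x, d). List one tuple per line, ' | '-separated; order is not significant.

Stepwise |·|:
  S → 4
  σ[g<6](S) → 2
  R → 3
  (σ[g<6](S) ⋈[b=d] R) → 1

== RESULT ==
e | g | b | u | x | d
3 | 5 | 6 | s | r | 6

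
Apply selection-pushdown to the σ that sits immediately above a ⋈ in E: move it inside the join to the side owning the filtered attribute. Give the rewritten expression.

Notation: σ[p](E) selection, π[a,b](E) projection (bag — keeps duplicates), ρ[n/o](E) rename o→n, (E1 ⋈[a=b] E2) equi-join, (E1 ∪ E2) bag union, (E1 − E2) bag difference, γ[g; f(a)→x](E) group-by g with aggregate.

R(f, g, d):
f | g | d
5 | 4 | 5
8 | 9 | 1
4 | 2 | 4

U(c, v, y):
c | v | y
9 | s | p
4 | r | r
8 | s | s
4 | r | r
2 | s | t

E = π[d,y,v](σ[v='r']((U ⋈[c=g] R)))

σ filters on v, owned by the left side.
E' = π[d,y,v]((σ[v='r'](U) ⋈[c=g] R))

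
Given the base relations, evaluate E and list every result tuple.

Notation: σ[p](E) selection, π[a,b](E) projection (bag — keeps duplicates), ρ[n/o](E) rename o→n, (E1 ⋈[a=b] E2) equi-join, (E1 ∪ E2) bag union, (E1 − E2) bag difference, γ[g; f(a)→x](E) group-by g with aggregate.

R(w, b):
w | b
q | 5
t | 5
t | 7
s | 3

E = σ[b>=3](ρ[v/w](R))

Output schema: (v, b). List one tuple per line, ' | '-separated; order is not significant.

Row counts bottom-up:
  R → 4
  ρ[v/w](R) → 4
  σ[b>=3](ρ[v/w](R)) → 4

== RESULT ==
v | b
q | 5
s | 3
t | 5
t | 7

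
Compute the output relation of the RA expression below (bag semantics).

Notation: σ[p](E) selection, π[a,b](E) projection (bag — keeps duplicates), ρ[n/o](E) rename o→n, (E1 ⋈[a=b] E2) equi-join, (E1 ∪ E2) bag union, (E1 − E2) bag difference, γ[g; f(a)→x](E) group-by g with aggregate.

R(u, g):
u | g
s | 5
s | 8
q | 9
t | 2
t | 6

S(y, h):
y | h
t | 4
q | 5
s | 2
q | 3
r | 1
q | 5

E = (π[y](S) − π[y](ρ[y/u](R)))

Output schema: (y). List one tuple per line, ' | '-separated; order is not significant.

Per-node cardinality:
  S → 6
  π[y](S) → 6
  R → 5
  ρ[y/u](R) → 5
  π[y](ρ[y/u](R)) → 5
  (π[y](S) − π[y](ρ[y/u](R))) → 3

== RESULT ==
y
q
q
r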